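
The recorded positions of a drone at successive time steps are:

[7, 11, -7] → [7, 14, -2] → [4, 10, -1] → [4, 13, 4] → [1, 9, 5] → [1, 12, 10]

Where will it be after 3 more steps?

[-5, 7, 17]

Step-to-step displacements: [+0, +3, +5], [-3, -4, +1], [+0, +3, +5], [-3, -4, +1], [+0, +3, +5] — a repeating cycle of length 2.
step 6: apply [-3, -4, +1] → [-2, 8, 11]
step 7: apply [+0, +3, +5] → [-2, 11, 16]
step 8: apply [-3, -4, +1] → [-5, 7, 17]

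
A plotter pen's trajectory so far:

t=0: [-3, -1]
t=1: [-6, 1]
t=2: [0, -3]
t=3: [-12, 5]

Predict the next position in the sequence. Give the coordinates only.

Consecutive displacements [-3, +2], [+6, -4], [-12, +8] scale by a factor of -2 each step.
step 4: [-12, 5] + [+24, -16] → [12, -11]

[12, -11]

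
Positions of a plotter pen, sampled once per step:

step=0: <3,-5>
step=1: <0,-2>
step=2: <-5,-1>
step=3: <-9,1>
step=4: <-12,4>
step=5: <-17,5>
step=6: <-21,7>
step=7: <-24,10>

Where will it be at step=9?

<-33,13>

The moves between consecutive positions are <-3,+3>, <-5,+1>, <-4,+2>, <-3,+3>, <-5,+1>, <-4,+2>, <-3,+3>; they repeat the 3-cycle [<-3,+3>, <-5,+1>, <-4,+2>].
step 8: apply <-5,+1> → <-29,11>
step 9: apply <-4,+2> → <-33,13>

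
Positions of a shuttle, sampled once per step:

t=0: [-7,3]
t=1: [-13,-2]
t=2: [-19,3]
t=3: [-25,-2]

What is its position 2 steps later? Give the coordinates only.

[-37,-2]

The first coordinate changes by -6 each step, so at step 5 it is -7 + 5·(-6) = -37.
The second coordinate repeats the cycle [3, -2] with period 2; step 5 mod 2 = 1, giving -2.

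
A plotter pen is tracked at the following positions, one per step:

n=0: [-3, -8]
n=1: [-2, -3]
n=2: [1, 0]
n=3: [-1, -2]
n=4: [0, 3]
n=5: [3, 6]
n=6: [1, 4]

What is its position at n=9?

The moves between consecutive positions are [+1, +5], [+3, +3], [-2, -2], [+1, +5], [+3, +3], [-2, -2]; they repeat the 3-cycle [[+1, +5], [+3, +3], [-2, -2]].
step 7: apply [+1, +5] → [2, 9]
step 8: apply [+3, +3] → [5, 12]
step 9: apply [-2, -2] → [3, 10]

[3, 10]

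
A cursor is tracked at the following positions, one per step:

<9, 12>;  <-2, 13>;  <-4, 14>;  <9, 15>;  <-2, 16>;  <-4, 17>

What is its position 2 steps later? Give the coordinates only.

First: cycles through 9, -2, -4 every 3 steps. Step 7 lands at position 1 of the cycle → -2.
Second: linear, +1 per step → 19 at step 7.

<-2, 19>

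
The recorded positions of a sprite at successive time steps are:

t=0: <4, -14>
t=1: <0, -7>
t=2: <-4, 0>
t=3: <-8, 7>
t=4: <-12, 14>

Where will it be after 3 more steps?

Each step adds <-4, +7> to the position.
step 5: <-12, 14> + <-4, +7> → <-16, 21>
step 6: <-16, 21> + <-4, +7> → <-20, 28>
step 7: <-20, 28> + <-4, +7> → <-24, 35>

<-24, 35>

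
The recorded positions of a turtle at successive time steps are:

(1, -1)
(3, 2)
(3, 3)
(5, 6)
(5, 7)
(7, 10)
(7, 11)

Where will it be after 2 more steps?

(9, 15)

Step-to-step displacements: (+2, +3), (+0, +1), (+2, +3), (+0, +1), (+2, +3), (+0, +1) — a repeating cycle of length 2.
step 7: apply (+2, +3) → (9, 14)
step 8: apply (+0, +1) → (9, 15)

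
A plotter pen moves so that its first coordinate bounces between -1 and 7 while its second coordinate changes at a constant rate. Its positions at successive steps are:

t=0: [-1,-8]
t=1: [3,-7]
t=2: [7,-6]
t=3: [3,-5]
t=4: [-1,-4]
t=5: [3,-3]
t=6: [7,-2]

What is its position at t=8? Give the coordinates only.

The first coordinate travels 4 per step and bounces off the walls at -1 and 7.
  step 7: 7 → 3
  step 8: 3 → -1
The second coordinate changes by +1 each step: at step 8 it is 0.

[-1,0]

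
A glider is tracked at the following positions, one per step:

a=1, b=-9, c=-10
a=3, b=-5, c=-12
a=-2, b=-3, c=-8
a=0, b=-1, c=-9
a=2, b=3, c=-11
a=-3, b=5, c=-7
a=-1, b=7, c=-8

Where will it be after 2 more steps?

a=-4, b=13, c=-6

Step-to-step displacements: (+2, +4, -2), (-5, +2, +4), (+2, +2, -1), (+2, +4, -2), (-5, +2, +4), (+2, +2, -1) — a repeating cycle of length 3.
step 7: apply (+2, +4, -2) → a=1, b=11, c=-10
step 8: apply (-5, +2, +4) → a=-4, b=13, c=-6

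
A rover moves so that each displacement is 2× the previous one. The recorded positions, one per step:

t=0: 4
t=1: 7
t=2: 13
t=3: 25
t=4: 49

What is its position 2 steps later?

193

Step-to-step displacements: +3, +6, +12, +24; each is 2× the previous.
step 5: 49 + 48 → 97
step 6: 97 + 96 → 193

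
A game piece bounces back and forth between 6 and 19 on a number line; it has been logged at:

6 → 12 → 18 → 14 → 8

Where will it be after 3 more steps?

The value travels 6 per step and bounces off the walls at 6 and 19.
  step 5: 8 → 10
  step 6: 10 → 16
  step 7: 16 → 16

16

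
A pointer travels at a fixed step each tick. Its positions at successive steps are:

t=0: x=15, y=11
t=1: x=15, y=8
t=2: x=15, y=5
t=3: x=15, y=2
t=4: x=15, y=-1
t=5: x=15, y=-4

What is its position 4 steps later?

x=15, y=-16

The position changes by (+0,-3) every step.
step 6: x=15, y=-4 + (+0,-3) → x=15, y=-7
step 7: x=15, y=-7 + (+0,-3) → x=15, y=-10
step 8: x=15, y=-10 + (+0,-3) → x=15, y=-13
step 9: x=15, y=-13 + (+0,-3) → x=15, y=-16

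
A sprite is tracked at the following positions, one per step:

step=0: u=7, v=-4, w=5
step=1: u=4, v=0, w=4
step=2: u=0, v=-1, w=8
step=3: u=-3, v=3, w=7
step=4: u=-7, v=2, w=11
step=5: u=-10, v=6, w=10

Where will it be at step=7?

Step-to-step displacements: (-3, +4, -1), (-4, -1, +4), (-3, +4, -1), (-4, -1, +4), (-3, +4, -1) — a repeating cycle of length 2.
step 6: apply (-4, -1, +4) → u=-14, v=5, w=14
step 7: apply (-3, +4, -1) → u=-17, v=9, w=13

u=-17, v=9, w=13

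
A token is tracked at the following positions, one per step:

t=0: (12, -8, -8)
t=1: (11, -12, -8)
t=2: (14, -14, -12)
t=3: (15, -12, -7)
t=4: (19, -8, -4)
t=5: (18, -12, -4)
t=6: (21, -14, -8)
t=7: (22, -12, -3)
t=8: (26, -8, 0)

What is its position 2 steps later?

(28, -14, -4)

The moves between consecutive positions are (-1, -4, +0), (+3, -2, -4), (+1, +2, +5), (+4, +4, +3), (-1, -4, +0), (+3, -2, -4), (+1, +2, +5), (+4, +4, +3); they repeat the 4-cycle [(-1, -4, +0), (+3, -2, -4), (+1, +2, +5), (+4, +4, +3)].
step 9: apply (-1, -4, +0) → (25, -12, 0)
step 10: apply (+3, -2, -4) → (28, -14, -4)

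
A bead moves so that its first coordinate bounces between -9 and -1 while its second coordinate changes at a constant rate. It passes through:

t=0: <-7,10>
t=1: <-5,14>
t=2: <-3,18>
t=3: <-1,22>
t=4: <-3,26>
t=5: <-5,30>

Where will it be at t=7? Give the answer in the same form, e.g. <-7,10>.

The first coordinate reflects between -9 and -1, moving 2 per step.
  step 6: -5 → -7
  step 7: -7 → -9
The second coordinate changes by +4 each step: at step 7 it is 38.

<-9,38>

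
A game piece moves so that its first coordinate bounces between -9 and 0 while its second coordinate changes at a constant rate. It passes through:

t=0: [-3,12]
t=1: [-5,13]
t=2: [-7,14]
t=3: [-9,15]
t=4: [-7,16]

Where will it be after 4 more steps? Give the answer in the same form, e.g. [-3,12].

The first coordinate travels 2 per step and bounces off the walls at -9 and 0.
  step 5: -7 → -5
  step 6: -5 → -3
  step 7: -3 → -1
  step 8: -1 → -1
The second coordinate changes by +1 each step: at step 8 it is 20.

[-1,20]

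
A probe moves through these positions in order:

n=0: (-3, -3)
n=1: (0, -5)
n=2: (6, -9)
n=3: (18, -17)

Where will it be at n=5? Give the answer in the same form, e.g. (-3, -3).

Step-to-step displacements: (+3, -2), (+6, -4), (+12, -8); each is 2× the previous.
step 4: (18, -17) + (+24, -16) → (42, -33)
step 5: (42, -33) + (+48, -32) → (90, -65)

(90, -65)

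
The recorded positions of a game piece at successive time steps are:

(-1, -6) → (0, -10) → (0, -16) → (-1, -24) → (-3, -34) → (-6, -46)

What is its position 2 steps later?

(-15, -76)

Successive displacements: (+1, -4), (+0, -6), (-1, -8), (-2, -10), (-3, -12) — each changes by (-1, -2).
step 6: (-6, -46) + (-4, -14) → (-10, -60)
step 7: (-10, -60) + (-5, -16) → (-15, -76)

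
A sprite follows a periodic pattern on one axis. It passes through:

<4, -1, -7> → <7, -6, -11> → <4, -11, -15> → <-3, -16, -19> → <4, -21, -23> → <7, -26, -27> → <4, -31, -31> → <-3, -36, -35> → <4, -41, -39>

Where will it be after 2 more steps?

First: cycles through 4, 7, 4, -3 every 4 steps. Step 10 lands at position 2 of the cycle → 4.
Second: linear, -5 per step → -51 at step 10.
Third: linear, -4 per step → -47 at step 10.

<4, -51, -47>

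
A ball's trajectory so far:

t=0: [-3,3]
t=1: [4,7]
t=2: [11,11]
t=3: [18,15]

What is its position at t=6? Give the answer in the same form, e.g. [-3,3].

[39,27]

Each step adds [+7,+4] to the position.
step 4: [18,15] + [+7,+4] → [25,19]
step 5: [25,19] + [+7,+4] → [32,23]
step 6: [32,23] + [+7,+4] → [39,27]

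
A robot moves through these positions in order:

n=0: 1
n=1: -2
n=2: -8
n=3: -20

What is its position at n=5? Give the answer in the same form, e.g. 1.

-92

Step-to-step displacements: -3, -6, -12; each is 2× the previous.
step 4: -20 − 24 → -44
step 5: -44 − 48 → -92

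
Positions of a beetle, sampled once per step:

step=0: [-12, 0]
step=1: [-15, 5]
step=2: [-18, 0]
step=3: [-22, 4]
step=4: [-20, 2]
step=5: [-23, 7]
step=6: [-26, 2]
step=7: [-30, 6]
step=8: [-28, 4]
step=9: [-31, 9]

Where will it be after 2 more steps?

Differencing gives [-3, +5], [-3, -5], [-4, +4], [+2, -2], [-3, +5], [-3, -5], [-4, +4], [+2, -2], [-3, +5]. This is the pattern [-3, +5], [-3, -5], [-4, +4], [+2, -2] repeated.
step 10: apply [-3, -5] → [-34, 4]
step 11: apply [-4, +4] → [-38, 8]

[-38, 8]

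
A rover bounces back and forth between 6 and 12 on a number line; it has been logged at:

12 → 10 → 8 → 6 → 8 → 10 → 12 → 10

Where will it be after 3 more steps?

The value travels 2 per step and bounces off the walls at 6 and 12.
  step 8: 10 → 8
  step 9: 8 → 6
  step 10: 6 → 8

8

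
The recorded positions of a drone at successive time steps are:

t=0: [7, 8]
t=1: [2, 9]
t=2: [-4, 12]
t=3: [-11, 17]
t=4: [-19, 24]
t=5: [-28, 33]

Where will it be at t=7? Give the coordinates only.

Successive displacements: [-5, +1], [-6, +3], [-7, +5], [-8, +7], [-9, +9] — each changes by [-1, +2].
step 6: [-28, 33] + [-10, +11] → [-38, 44]
step 7: [-38, 44] + [-11, +13] → [-49, 57]

[-49, 57]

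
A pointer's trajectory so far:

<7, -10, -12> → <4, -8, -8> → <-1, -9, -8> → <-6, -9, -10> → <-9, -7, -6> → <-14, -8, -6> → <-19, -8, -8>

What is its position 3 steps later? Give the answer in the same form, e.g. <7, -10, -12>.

The moves between consecutive positions are <-3, +2, +4>, <-5, -1, +0>, <-5, +0, -2>, <-3, +2, +4>, <-5, -1, +0>, <-5, +0, -2>; they repeat the 3-cycle [<-3, +2, +4>, <-5, -1, +0>, <-5, +0, -2>].
step 7: apply <-3, +2, +4> → <-22, -6, -4>
step 8: apply <-5, -1, +0> → <-27, -7, -4>
step 9: apply <-5, +0, -2> → <-32, -7, -6>

<-32, -7, -6>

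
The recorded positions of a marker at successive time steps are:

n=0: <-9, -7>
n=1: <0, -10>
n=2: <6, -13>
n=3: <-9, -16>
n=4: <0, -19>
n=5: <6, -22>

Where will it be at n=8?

First: cycles through -9, 0, 6 every 3 steps. Step 8 lands at position 2 of the cycle → 6.
Second: linear, -3 per step → -31 at step 8.

<6, -31>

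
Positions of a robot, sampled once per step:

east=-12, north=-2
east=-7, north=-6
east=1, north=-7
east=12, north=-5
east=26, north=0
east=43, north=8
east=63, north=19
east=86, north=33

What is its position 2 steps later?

east=141, north=70

Taking differences between consecutive positions: (+5, -4), (+8, -1), (+11, +2), (+14, +5), (+17, +8), (+20, +11), (+23, +14). These grow by (+3, +3) each step.
step 8: east=86, north=33 + (+26, +17) → east=112, north=50
step 9: east=112, north=50 + (+29, +20) → east=141, north=70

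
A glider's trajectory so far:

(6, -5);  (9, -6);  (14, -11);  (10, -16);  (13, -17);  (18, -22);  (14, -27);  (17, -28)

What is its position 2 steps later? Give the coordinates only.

Step-to-step displacements: (+3, -1), (+5, -5), (-4, -5), (+3, -1), (+5, -5), (-4, -5), (+3, -1) — a repeating cycle of length 3.
step 8: apply (+5, -5) → (22, -33)
step 9: apply (-4, -5) → (18, -38)

(18, -38)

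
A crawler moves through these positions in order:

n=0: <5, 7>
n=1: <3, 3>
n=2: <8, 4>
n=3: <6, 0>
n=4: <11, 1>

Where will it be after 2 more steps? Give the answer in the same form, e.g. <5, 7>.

Differencing gives <-2, -4>, <+5, +1>, <-2, -4>, <+5, +1>. This is the pattern <-2, -4>, <+5, +1> repeated.
step 5: apply <-2, -4> → <9, -3>
step 6: apply <+5, +1> → <14, -2>

<14, -2>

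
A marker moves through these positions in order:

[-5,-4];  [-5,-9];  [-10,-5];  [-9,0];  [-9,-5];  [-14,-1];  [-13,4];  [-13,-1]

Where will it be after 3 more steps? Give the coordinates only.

The moves between consecutive positions are [+0,-5], [-5,+4], [+1,+5], [+0,-5], [-5,+4], [+1,+5], [+0,-5]; they repeat the 3-cycle [[+0,-5], [-5,+4], [+1,+5]].
step 8: apply [-5,+4] → [-18,3]
step 9: apply [+1,+5] → [-17,8]
step 10: apply [+0,-5] → [-17,3]

[-17,3]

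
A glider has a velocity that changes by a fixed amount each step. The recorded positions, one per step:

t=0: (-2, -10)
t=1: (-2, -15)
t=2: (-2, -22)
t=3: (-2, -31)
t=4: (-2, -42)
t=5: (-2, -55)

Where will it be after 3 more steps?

(-2, -106)

Taking differences between consecutive positions: (+0, -5), (+0, -7), (+0, -9), (+0, -11), (+0, -13). These grow by (+0, -2) each step.
step 6: (-2, -55) + (+0, -15) → (-2, -70)
step 7: (-2, -70) + (+0, -17) → (-2, -87)
step 8: (-2, -87) + (+0, -19) → (-2, -106)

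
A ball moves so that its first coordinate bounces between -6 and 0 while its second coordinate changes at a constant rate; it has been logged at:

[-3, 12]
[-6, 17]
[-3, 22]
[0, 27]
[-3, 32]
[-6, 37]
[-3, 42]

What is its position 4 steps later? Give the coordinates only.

The first coordinate reflects between -6 and 0, moving 3 per step.
  step 7: -3 → 0
  step 8: 0 → -3
  step 9: -3 → -6
  step 10: -6 → -3
The second coordinate changes by +5 each step: at step 10 it is 62.

[-3, 62]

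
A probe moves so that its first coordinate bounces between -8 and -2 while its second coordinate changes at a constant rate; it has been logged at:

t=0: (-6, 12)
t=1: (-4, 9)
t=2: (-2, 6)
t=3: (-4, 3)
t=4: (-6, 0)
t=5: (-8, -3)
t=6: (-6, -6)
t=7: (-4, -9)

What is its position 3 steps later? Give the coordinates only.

(-6, -18)

The first coordinate reflects between -8 and -2, moving 2 per step.
  step 8: -4 → -2
  step 9: -2 → -4
  step 10: -4 → -6
The second coordinate changes by -3 each step: at step 10 it is -18.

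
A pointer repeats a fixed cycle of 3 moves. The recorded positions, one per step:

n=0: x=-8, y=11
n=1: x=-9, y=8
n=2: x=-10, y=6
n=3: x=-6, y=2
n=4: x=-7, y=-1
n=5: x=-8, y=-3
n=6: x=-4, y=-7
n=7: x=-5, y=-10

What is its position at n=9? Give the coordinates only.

x=-2, y=-16

The moves between consecutive positions are (-1, -3), (-1, -2), (+4, -4), (-1, -3), (-1, -2), (+4, -4), (-1, -3); they repeat the 3-cycle [(-1, -3), (-1, -2), (+4, -4)].
step 8: apply (-1, -2) → x=-6, y=-12
step 9: apply (+4, -4) → x=-2, y=-16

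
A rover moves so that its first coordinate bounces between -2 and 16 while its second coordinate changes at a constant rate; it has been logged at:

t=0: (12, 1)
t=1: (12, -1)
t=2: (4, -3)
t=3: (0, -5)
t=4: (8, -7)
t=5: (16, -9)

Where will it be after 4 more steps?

The first coordinate reflects between -2 and 16, moving 8 per step.
  step 6: 16 → 8
  step 7: 8 → 0
  step 8: 0 → 4
  step 9: 4 → 12
The second coordinate changes by -2 each step: at step 9 it is -17.

(12, -17)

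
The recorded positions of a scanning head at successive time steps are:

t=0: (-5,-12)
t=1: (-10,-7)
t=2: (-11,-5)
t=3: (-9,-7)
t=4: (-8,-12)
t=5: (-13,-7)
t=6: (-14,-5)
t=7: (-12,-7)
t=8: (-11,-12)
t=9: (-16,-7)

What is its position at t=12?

Step-to-step displacements: (-5,+5), (-1,+2), (+2,-2), (+1,-5), (-5,+5), (-1,+2), (+2,-2), (+1,-5), (-5,+5) — a repeating cycle of length 4.
step 10: apply (-1,+2) → (-17,-5)
step 11: apply (+2,-2) → (-15,-7)
step 12: apply (+1,-5) → (-14,-12)

(-14,-12)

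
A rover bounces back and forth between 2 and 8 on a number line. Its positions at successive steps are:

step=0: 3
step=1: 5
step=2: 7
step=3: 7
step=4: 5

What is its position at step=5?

The value reflects between 2 and 8, moving 2 per step.
  step 5: 5 → 3

3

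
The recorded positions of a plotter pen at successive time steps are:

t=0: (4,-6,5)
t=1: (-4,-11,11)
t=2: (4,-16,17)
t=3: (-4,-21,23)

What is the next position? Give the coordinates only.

The first coordinate repeats the cycle [4, -4] with period 2; step 4 mod 2 = 0, giving 4.
The second coordinate changes by -5 each step, so at step 4 it is -6 + 4·(-5) = -26.
The third coordinate changes by +6 each step, so at step 4 it is 5 + 4·(6) = 29.

(4,-26,29)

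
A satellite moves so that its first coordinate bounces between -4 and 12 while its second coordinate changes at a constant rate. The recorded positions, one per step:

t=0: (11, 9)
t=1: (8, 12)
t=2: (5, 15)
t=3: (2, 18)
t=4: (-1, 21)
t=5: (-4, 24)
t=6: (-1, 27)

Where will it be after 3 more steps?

(8, 36)

The first coordinate reflects between -4 and 12, moving 3 per step.
  step 7: -1 → 2
  step 8: 2 → 5
  step 9: 5 → 8
The second coordinate changes by +3 each step: at step 9 it is 36.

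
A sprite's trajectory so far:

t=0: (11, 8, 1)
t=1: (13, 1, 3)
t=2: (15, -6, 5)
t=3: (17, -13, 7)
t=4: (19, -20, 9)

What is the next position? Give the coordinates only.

(21, -27, 11)

The position changes by (+2, -7, +2) every step.
step 5: (19, -20, 9) + (+2, -7, +2) → (21, -27, 11)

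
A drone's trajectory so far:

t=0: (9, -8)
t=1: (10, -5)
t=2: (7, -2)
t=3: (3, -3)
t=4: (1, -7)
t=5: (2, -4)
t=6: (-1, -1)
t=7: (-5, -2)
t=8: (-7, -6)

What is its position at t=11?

The moves between consecutive positions are (+1, +3), (-3, +3), (-4, -1), (-2, -4), (+1, +3), (-3, +3), (-4, -1), (-2, -4); they repeat the 4-cycle [(+1, +3), (-3, +3), (-4, -1), (-2, -4)].
step 9: apply (+1, +3) → (-6, -3)
step 10: apply (-3, +3) → (-9, 0)
step 11: apply (-4, -1) → (-13, -1)

(-13, -1)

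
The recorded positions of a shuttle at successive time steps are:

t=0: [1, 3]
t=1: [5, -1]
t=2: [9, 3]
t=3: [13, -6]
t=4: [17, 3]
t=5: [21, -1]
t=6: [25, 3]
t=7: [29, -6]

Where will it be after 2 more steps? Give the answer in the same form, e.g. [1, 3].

[37, -1]

The first coordinate changes by +4 each step, so at step 9 it is 1 + 9·(4) = 37.
The second coordinate repeats the cycle [3, -1, 3, -6] with period 4; step 9 mod 4 = 1, giving -1.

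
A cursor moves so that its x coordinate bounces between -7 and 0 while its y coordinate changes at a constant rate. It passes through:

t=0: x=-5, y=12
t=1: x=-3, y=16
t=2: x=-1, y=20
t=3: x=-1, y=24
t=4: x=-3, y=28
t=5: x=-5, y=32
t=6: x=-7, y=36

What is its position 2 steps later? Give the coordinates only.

The x coordinate reflects between -7 and 0, moving 2 per step.
  step 7: -7 → -5
  step 8: -5 → -3
The y coordinate changes by +4 each step: at step 8 it is 44.

x=-3, y=44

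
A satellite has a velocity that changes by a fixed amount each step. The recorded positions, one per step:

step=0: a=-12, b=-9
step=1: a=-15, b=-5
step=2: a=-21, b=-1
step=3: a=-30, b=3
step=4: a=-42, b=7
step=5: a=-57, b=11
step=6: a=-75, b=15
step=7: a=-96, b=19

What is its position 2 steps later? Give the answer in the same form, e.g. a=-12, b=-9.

Taking differences between consecutive positions: (-3, +4), (-6, +4), (-9, +4), (-12, +4), (-15, +4), (-18, +4), (-21, +4). These grow by (-3, +0) each step.
step 8: a=-96, b=19 + (-24, +4) → a=-120, b=23
step 9: a=-120, b=23 + (-27, +4) → a=-147, b=27

a=-147, b=27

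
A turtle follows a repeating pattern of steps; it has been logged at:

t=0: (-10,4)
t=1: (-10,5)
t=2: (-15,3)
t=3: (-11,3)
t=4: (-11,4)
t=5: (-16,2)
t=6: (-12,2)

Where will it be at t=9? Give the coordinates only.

(-13,1)

Differencing gives (+0,+1), (-5,-2), (+4,+0), (+0,+1), (-5,-2), (+4,+0). This is the pattern (+0,+1), (-5,-2), (+4,+0) repeated.
step 7: apply (+0,+1) → (-12,3)
step 8: apply (-5,-2) → (-17,1)
step 9: apply (+4,+0) → (-13,1)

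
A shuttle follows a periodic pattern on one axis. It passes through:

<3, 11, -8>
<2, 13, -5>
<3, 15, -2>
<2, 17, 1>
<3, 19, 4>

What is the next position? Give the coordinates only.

The first coordinate repeats the cycle [3, 2] with period 2; step 5 mod 2 = 1, giving 2.
The second coordinate changes by +2 each step, so at step 5 it is 11 + 5·(2) = 21.
The third coordinate changes by +3 each step, so at step 5 it is -8 + 5·(3) = 7.

<2, 21, 7>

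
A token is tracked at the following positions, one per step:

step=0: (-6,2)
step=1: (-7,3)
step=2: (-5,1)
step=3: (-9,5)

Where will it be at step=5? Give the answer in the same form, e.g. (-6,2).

The jumps are (-1,+1), (+2,-2), (-4,+4) — a geometric progression with ratio -2.
step 4: (-9,5) + (+8,-8) → (-1,-3)
step 5: (-1,-3) + (-16,+16) → (-17,13)

(-17,13)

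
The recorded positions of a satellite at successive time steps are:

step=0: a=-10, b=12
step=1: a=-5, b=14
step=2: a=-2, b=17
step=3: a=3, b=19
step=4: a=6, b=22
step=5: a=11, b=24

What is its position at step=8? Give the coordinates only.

a=22, b=32

The moves between consecutive positions are (+5,+2), (+3,+3), (+5,+2), (+3,+3), (+5,+2); they repeat the 2-cycle [(+5,+2), (+3,+3)].
step 6: apply (+3,+3) → a=14, b=27
step 7: apply (+5,+2) → a=19, b=29
step 8: apply (+3,+3) → a=22, b=32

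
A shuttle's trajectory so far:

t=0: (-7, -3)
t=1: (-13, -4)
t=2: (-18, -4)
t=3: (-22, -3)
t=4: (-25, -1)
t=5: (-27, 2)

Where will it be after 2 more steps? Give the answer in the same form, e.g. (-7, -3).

(-28, 11)

First differences are (-6, -1), (-5, +0), (-4, +1), (-3, +2), (-2, +3); their common second difference is (+1, +1) (constant acceleration).
step 6: (-27, 2) + (-1, +4) → (-28, 6)
step 7: (-28, 6) + (+0, +5) → (-28, 11)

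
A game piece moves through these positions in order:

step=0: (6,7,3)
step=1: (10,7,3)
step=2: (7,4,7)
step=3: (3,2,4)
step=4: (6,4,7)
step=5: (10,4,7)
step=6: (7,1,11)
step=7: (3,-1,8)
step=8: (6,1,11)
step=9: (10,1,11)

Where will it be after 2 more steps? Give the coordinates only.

The moves between consecutive positions are (+4,+0,+0), (-3,-3,+4), (-4,-2,-3), (+3,+2,+3), (+4,+0,+0), (-3,-3,+4), (-4,-2,-3), (+3,+2,+3), (+4,+0,+0); they repeat the 4-cycle [(+4,+0,+0), (-3,-3,+4), (-4,-2,-3), (+3,+2,+3)].
step 10: apply (-3,-3,+4) → (7,-2,15)
step 11: apply (-4,-2,-3) → (3,-4,12)

(3,-4,12)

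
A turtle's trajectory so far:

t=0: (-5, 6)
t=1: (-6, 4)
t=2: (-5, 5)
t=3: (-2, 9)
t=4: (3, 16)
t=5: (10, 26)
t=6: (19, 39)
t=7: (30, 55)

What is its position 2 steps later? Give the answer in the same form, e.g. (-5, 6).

Successive displacements: (-1, -2), (+1, +1), (+3, +4), (+5, +7), (+7, +10), (+9, +13), (+11, +16) — each changes by (+2, +3).
step 8: (30, 55) + (+13, +19) → (43, 74)
step 9: (43, 74) + (+15, +22) → (58, 96)

(58, 96)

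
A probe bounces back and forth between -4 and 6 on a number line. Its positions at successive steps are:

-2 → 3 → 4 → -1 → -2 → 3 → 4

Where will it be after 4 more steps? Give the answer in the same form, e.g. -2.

The value reflects between -4 and 6, moving 5 per step.
  step 7: 4 → -1
  step 8: -1 → -2
  step 9: -2 → 3
  step 10: 3 → 4

4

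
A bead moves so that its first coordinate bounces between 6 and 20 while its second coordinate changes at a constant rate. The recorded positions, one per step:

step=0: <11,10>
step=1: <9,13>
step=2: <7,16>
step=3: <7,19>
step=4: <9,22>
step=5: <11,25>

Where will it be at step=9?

<19,37>

The first coordinate travels 2 per step and bounces off the walls at 6 and 20.
  step 6: 11 → 13
  step 7: 13 → 15
  step 8: 15 → 17
  step 9: 17 → 19
The second coordinate changes by +3 each step: at step 9 it is 37.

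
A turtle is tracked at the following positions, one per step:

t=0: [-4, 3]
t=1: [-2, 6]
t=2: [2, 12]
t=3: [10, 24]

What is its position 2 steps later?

Consecutive displacements [+2, +3], [+4, +6], [+8, +12] scale by a factor of 2 each step.
step 4: [10, 24] + [+16, +24] → [26, 48]
step 5: [26, 48] + [+32, +48] → [58, 96]

[58, 96]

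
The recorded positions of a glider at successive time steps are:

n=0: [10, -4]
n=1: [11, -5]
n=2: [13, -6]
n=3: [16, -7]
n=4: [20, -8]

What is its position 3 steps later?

[38, -11]

Taking differences between consecutive positions: [+1, -1], [+2, -1], [+3, -1], [+4, -1]. These grow by [+1, +0] each step.
step 5: [20, -8] + [+5, -1] → [25, -9]
step 6: [25, -9] + [+6, -1] → [31, -10]
step 7: [31, -10] + [+7, -1] → [38, -11]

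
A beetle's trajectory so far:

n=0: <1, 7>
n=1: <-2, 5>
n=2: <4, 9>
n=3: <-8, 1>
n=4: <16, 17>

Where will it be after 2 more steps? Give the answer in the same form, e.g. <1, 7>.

Consecutive displacements <-3, -2>, <+6, +4>, <-12, -8>, <+24, +16> scale by a factor of -2 each step.
step 5: <16, 17> + <-48, -32> → <-32, -15>
step 6: <-32, -15> + <+96, +64> → <64, 49>

<64, 49>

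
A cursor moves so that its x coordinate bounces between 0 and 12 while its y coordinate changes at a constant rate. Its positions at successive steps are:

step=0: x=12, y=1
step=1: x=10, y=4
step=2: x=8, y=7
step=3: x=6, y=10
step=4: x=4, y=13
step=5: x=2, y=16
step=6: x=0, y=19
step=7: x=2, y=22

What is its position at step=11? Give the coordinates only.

x=10, y=34

The x coordinate reflects between 0 and 12, moving 2 per step.
  step 8: 2 → 4
  step 9: 4 → 6
  step 10: 6 → 8
  step 11: 8 → 10
The y coordinate changes by +3 each step: at step 11 it is 34.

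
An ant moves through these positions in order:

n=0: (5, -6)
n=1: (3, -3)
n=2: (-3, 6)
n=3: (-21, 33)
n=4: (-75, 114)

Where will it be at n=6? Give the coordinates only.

(-723, 1086)

The jumps are (-2, +3), (-6, +9), (-18, +27), (-54, +81) — a geometric progression with ratio 3.
step 5: (-75, 114) + (-162, +243) → (-237, 357)
step 6: (-237, 357) + (-486, +729) → (-723, 1086)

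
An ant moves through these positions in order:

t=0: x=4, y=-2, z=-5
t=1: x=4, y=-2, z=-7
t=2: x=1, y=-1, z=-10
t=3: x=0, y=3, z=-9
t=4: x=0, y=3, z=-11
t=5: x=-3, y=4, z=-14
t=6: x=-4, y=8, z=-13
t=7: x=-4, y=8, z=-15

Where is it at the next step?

x=-7, y=9, z=-18

Differencing gives (+0, +0, -2), (-3, +1, -3), (-1, +4, +1), (+0, +0, -2), (-3, +1, -3), (-1, +4, +1), (+0, +0, -2). This is the pattern (+0, +0, -2), (-3, +1, -3), (-1, +4, +1) repeated.
step 8: apply (-3, +1, -3) → x=-7, y=9, z=-18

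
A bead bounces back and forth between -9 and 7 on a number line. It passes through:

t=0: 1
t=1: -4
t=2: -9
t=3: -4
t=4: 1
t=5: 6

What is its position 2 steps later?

-2

The value travels 5 per step and bounces off the walls at -9 and 7.
  step 6: 6 → 3
  step 7: 3 → -2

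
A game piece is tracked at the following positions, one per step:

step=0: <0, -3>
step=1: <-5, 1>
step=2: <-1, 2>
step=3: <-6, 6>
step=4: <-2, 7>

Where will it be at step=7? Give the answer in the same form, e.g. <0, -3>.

<-8, 16>

Differencing gives <-5, +4>, <+4, +1>, <-5, +4>, <+4, +1>. This is the pattern <-5, +4>, <+4, +1> repeated.
step 5: apply <-5, +4> → <-7, 11>
step 6: apply <+4, +1> → <-3, 12>
step 7: apply <-5, +4> → <-8, 16>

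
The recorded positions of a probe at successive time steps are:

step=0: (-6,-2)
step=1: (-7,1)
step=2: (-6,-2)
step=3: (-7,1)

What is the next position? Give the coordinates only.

Consecutive displacements (-1,+3), (+1,-3), (-1,+3) scale by a factor of -1 each step.
step 4: (-7,1) + (+1,-3) → (-6,-2)

(-6,-2)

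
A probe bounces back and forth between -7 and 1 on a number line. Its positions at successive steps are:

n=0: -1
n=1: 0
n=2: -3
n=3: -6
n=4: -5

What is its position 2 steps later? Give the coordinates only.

The value travels 3 per step and bounces off the walls at -7 and 1.
  step 5: -5 → -2
  step 6: -2 → 1

1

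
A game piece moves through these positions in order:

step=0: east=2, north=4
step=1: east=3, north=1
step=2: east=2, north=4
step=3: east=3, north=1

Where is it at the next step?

east=2, north=4

Step-to-step displacements: (+1, -3), (-1, +3), (+1, -3); each is -1× the previous.
step 4: east=3, north=1 + (-1, +3) → east=2, north=4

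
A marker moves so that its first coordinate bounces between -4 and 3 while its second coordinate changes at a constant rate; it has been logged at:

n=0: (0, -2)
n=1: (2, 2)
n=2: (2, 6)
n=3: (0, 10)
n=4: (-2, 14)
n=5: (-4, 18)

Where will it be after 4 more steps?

(2, 34)

The first coordinate travels 2 per step and bounces off the walls at -4 and 3.
  step 6: -4 → -2
  step 7: -2 → 0
  step 8: 0 → 2
  step 9: 2 → 2
The second coordinate changes by +4 each step: at step 9 it is 34.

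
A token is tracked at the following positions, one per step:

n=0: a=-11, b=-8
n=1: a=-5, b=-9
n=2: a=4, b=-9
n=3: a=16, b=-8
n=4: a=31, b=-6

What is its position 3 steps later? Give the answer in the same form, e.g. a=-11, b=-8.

a=94, b=6

Taking differences between consecutive positions: (+6, -1), (+9, +0), (+12, +1), (+15, +2). These grow by (+3, +1) each step.
step 5: a=31, b=-6 + (+18, +3) → a=49, b=-3
step 6: a=49, b=-3 + (+21, +4) → a=70, b=1
step 7: a=70, b=1 + (+24, +5) → a=94, b=6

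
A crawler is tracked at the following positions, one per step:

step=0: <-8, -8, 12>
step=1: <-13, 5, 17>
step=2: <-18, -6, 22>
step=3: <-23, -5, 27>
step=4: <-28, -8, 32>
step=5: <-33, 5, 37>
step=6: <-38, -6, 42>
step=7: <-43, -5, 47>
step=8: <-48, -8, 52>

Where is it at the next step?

First: linear, -5 per step → -53 at step 9.
Second: cycles through -8, 5, -6, -5 every 4 steps. Step 9 lands at position 1 of the cycle → 5.
Third: linear, +5 per step → 57 at step 9.

<-53, 5, 57>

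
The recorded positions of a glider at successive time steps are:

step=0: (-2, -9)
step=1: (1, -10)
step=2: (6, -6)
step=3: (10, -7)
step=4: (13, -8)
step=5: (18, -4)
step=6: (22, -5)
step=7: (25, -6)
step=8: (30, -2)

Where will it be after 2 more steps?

(37, -4)

Step-to-step displacements: (+3, -1), (+5, +4), (+4, -1), (+3, -1), (+5, +4), (+4, -1), (+3, -1), (+5, +4) — a repeating cycle of length 3.
step 9: apply (+4, -1) → (34, -3)
step 10: apply (+3, -1) → (37, -4)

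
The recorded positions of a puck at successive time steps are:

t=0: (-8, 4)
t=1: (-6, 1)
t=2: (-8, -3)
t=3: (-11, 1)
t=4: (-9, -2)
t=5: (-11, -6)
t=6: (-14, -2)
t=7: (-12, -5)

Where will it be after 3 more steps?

Differencing gives (+2, -3), (-2, -4), (-3, +4), (+2, -3), (-2, -4), (-3, +4), (+2, -3). This is the pattern (+2, -3), (-2, -4), (-3, +4) repeated.
step 8: apply (-2, -4) → (-14, -9)
step 9: apply (-3, +4) → (-17, -5)
step 10: apply (+2, -3) → (-15, -8)

(-15, -8)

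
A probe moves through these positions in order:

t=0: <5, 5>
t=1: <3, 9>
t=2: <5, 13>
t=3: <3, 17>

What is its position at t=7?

The first coordinate repeats the cycle [5, 3] with period 2; step 7 mod 2 = 1, giving 3.
The second coordinate changes by +4 each step, so at step 7 it is 5 + 7·(4) = 33.

<3, 33>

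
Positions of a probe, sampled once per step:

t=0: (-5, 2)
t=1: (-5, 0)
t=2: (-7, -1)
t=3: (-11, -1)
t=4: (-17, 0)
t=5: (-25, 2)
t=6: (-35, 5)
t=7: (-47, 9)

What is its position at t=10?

(-95, 27)

First differences are (+0, -2), (-2, -1), (-4, +0), (-6, +1), (-8, +2), (-10, +3), (-12, +4); their common second difference is (-2, +1) (constant acceleration).
step 8: (-47, 9) + (-14, +5) → (-61, 14)
step 9: (-61, 14) + (-16, +6) → (-77, 20)
step 10: (-77, 20) + (-18, +7) → (-95, 27)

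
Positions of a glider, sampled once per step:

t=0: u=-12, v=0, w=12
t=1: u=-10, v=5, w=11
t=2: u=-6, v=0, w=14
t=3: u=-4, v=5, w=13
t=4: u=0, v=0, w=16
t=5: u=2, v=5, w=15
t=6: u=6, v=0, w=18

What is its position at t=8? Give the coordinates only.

Differencing gives (+2,+5,-1), (+4,-5,+3), (+2,+5,-1), (+4,-5,+3), (+2,+5,-1), (+4,-5,+3). This is the pattern (+2,+5,-1), (+4,-5,+3) repeated.
step 7: apply (+2,+5,-1) → u=8, v=5, w=17
step 8: apply (+4,-5,+3) → u=12, v=0, w=20

u=12, v=0, w=20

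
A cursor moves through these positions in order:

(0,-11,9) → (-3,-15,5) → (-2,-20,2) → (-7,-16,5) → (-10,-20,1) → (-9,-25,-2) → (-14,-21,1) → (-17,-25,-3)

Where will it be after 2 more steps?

(-21,-26,-3)

Differencing gives (-3,-4,-4), (+1,-5,-3), (-5,+4,+3), (-3,-4,-4), (+1,-5,-3), (-5,+4,+3), (-3,-4,-4). This is the pattern (-3,-4,-4), (+1,-5,-3), (-5,+4,+3) repeated.
step 8: apply (+1,-5,-3) → (-16,-30,-6)
step 9: apply (-5,+4,+3) → (-21,-26,-3)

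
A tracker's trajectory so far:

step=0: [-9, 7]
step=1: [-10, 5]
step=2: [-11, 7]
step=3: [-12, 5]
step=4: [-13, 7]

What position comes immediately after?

[-14, 5]

First: linear, -1 per step → -14 at step 5.
Second: cycles through 7, 5 every 2 steps. Step 5 lands at position 1 of the cycle → 5.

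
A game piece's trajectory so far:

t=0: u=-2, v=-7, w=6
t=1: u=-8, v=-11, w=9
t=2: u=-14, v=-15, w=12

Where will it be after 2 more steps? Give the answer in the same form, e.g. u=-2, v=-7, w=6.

u=-26, v=-23, w=18

Each step adds (-6,-4,+3) to the position.
step 3: u=-14, v=-15, w=12 + (-6,-4,+3) → u=-20, v=-19, w=15
step 4: u=-20, v=-19, w=15 + (-6,-4,+3) → u=-26, v=-23, w=18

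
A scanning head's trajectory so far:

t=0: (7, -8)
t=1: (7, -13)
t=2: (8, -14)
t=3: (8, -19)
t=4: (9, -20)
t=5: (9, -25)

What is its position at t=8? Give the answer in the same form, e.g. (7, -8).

(11, -32)

The moves between consecutive positions are (+0, -5), (+1, -1), (+0, -5), (+1, -1), (+0, -5); they repeat the 2-cycle [(+0, -5), (+1, -1)].
step 6: apply (+1, -1) → (10, -26)
step 7: apply (+0, -5) → (10, -31)
step 8: apply (+1, -1) → (11, -32)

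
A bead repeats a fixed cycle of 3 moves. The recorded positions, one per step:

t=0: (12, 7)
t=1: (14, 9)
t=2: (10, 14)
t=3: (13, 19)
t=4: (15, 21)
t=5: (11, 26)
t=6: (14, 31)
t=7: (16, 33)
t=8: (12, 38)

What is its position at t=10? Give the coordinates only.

Step-to-step displacements: (+2, +2), (-4, +5), (+3, +5), (+2, +2), (-4, +5), (+3, +5), (+2, +2), (-4, +5) — a repeating cycle of length 3.
step 9: apply (+3, +5) → (15, 43)
step 10: apply (+2, +2) → (17, 45)

(17, 45)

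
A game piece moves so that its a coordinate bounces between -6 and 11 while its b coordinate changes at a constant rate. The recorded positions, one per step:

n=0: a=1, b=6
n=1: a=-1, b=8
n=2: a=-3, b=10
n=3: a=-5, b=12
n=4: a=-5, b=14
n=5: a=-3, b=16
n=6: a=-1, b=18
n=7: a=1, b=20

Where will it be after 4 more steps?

The a coordinate travels 2 per step and bounces off the walls at -6 and 11.
  step 8: 1 → 3
  step 9: 3 → 5
  step 10: 5 → 7
  step 11: 7 → 9
The b coordinate changes by +2 each step: at step 11 it is 28.

a=9, b=28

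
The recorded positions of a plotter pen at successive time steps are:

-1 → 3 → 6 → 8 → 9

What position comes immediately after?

9

Successive displacements: +4, +3, +2, +1 — each changes by -1.
step 5: 9 + 0 → 9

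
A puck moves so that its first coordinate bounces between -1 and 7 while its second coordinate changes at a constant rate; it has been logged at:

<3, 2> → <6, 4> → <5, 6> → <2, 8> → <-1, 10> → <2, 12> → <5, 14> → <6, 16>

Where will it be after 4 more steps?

The first coordinate travels 3 per step and bounces off the walls at -1 and 7.
  step 8: 6 → 3
  step 9: 3 → 0
  step 10: 0 → 1
  step 11: 1 → 4
The second coordinate changes by +2 each step: at step 11 it is 24.

<4, 24>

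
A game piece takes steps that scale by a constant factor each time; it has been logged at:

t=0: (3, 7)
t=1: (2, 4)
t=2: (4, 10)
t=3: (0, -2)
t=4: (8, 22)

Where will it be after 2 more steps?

(24, 70)

Consecutive displacements (-1, -3), (+2, +6), (-4, -12), (+8, +24) scale by a factor of -2 each step.
step 5: (8, 22) + (-16, -48) → (-8, -26)
step 6: (-8, -26) + (+32, +96) → (24, 70)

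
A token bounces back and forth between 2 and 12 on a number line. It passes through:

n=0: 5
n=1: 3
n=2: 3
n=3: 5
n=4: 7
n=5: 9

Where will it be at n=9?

The value reflects between 2 and 12, moving 2 per step.
  step 6: 9 → 11
  step 7: 11 → 11
  step 8: 11 → 9
  step 9: 9 → 7

7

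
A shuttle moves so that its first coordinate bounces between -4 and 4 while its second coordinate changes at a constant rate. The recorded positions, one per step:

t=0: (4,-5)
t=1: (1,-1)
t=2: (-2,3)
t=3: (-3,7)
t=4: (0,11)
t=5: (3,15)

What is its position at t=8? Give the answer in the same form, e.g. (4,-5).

(-4,27)

The first coordinate reflects between -4 and 4, moving 3 per step.
  step 6: 3 → 2
  step 7: 2 → -1
  step 8: -1 → -4
The second coordinate changes by +4 each step: at step 8 it is 27.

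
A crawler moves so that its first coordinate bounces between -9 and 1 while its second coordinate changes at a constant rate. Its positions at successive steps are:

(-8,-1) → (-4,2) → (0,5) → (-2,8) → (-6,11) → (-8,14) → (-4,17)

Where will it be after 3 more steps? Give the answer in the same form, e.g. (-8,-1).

The first coordinate travels 4 per step and bounces off the walls at -9 and 1.
  step 7: -4 → 0
  step 8: 0 → -2
  step 9: -2 → -6
The second coordinate changes by +3 each step: at step 9 it is 26.

(-6,26)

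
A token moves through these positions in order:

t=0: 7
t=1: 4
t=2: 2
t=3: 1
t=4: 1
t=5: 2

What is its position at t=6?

Successive displacements: -3, -2, -1, +0, +1 — each changes by +1.
step 6: 2 + 2 → 4

4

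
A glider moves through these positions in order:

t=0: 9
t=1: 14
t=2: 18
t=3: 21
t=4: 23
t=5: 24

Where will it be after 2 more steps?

23

Successive displacements: +5, +4, +3, +2, +1 — each changes by -1.
step 6: 24 + 0 → 24
step 7: 24 − 1 → 23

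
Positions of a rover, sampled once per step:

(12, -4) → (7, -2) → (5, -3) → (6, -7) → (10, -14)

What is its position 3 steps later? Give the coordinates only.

Taking differences between consecutive positions: (-5, +2), (-2, -1), (+1, -4), (+4, -7). These grow by (+3, -3) each step.
step 5: (10, -14) + (+7, -10) → (17, -24)
step 6: (17, -24) + (+10, -13) → (27, -37)
step 7: (27, -37) + (+13, -16) → (40, -53)

(40, -53)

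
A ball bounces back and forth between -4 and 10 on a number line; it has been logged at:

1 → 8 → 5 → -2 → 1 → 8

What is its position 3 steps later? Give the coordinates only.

The value reflects between -4 and 10, moving 7 per step.
  step 6: 8 → 5
  step 7: 5 → -2
  step 8: -2 → 1

1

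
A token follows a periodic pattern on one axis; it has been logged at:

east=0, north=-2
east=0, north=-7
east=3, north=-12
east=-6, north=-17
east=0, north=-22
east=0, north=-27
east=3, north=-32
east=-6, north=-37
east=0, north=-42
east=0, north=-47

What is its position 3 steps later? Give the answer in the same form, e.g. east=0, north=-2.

East: cycles through 0, 0, 3, -6 every 4 steps. Step 12 lands at position 0 of the cycle → 0.
North: linear, -5 per step → -62 at step 12.

east=0, north=-62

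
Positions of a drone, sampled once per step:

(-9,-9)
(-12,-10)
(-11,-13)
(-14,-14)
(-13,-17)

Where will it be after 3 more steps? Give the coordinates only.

(-18,-22)

The moves between consecutive positions are (-3,-1), (+1,-3), (-3,-1), (+1,-3); they repeat the 2-cycle [(-3,-1), (+1,-3)].
step 5: apply (-3,-1) → (-16,-18)
step 6: apply (+1,-3) → (-15,-21)
step 7: apply (-3,-1) → (-18,-22)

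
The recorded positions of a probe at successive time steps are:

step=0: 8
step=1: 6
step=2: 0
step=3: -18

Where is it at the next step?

The jumps are -2, -6, -18 — a geometric progression with ratio 3.
step 4: -18 − 54 → -72

-72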